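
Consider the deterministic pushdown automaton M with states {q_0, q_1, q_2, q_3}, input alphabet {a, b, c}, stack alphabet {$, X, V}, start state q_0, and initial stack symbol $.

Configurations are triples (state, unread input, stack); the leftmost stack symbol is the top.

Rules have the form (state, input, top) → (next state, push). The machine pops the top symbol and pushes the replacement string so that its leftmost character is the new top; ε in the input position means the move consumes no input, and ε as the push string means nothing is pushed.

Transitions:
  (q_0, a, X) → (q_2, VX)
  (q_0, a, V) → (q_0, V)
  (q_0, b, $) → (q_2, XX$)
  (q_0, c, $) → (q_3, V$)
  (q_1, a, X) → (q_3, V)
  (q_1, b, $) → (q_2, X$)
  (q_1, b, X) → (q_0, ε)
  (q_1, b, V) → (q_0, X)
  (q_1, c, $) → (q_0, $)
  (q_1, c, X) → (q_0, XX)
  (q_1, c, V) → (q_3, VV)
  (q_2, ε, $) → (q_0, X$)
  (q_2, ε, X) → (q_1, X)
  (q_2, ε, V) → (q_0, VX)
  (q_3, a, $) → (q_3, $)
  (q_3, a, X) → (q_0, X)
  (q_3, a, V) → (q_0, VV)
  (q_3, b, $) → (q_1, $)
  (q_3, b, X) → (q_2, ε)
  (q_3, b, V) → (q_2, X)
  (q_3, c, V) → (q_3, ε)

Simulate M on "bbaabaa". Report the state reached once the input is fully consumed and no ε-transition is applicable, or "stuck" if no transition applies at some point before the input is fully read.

(q_0, bbaabaa, $)
  read b, top $: go to q_2, push XX$ → (q_2, baabaa, XX$)
  ε-move, top X: go to q_1, push X → (q_1, baabaa, XX$)
  read b, top X: go to q_0, push ε → (q_0, aabaa, X$)
  read a, top X: go to q_2, push VX → (q_2, abaa, VX$)
  ε-move, top V: go to q_0, push VX → (q_0, abaa, VXX$)
  read a, top V: go to q_0, push V → (q_0, baa, VXX$)
No transition for (q_0, b, top V); M blocks with input baa remaining.

stuck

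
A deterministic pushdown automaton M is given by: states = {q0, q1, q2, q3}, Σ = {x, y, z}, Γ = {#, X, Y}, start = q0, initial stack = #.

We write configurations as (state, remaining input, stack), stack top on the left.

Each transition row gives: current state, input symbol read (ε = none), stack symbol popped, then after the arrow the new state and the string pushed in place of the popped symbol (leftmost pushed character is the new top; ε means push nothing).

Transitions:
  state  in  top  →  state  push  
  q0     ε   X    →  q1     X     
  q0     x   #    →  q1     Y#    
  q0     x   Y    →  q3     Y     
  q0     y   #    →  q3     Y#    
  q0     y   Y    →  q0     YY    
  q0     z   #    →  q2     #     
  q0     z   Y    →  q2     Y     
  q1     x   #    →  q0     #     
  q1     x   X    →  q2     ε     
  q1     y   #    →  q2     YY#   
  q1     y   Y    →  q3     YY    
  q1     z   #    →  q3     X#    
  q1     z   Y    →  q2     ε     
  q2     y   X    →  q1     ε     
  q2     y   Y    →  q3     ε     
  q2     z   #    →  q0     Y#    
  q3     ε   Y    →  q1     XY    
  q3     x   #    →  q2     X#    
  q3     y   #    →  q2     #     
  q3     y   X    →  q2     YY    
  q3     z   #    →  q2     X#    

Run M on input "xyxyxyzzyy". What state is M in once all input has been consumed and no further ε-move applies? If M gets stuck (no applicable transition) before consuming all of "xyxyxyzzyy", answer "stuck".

(q0, xyxyxyzzyy, #)
  read x, top #: go to q1, push Y# → (q1, yxyxyzzyy, Y#)
  read y, top Y: go to q3, push YY → (q3, xyxyzzyy, YY#)
  ε-move, top Y: go to q1, push XY → (q1, xyxyzzyy, XYY#)
  read x, top X: go to q2, push ε → (q2, yxyzzyy, YY#)
  read y, top Y: go to q3, push ε → (q3, xyzzyy, Y#)
  ε-move, top Y: go to q1, push XY → (q1, xyzzyy, XY#)
  read x, top X: go to q2, push ε → (q2, yzzyy, Y#)
  read y, top Y: go to q3, push ε → (q3, zzyy, #)
  read z, top #: go to q2, push X# → (q2, zyy, X#)
No transition for (q2, z, top X); M blocks with input zyy remaining.

stuck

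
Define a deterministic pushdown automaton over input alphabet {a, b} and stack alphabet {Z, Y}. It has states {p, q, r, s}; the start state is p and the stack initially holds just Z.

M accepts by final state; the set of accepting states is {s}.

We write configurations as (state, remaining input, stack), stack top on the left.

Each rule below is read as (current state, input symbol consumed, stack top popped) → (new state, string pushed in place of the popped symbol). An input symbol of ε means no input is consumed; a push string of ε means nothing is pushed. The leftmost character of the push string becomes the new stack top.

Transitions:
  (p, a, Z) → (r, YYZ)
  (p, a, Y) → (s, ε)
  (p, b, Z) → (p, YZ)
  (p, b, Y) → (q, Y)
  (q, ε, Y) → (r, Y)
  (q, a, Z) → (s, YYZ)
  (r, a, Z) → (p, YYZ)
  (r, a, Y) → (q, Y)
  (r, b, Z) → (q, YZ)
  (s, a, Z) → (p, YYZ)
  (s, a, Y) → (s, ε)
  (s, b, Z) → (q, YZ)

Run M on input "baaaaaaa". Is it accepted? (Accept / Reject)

Accept

(p, baaaaaaa, Z)
  read b, top Z: go to p, push YZ → (p, aaaaaaa, YZ)
  read a, top Y: go to s, push ε → (s, aaaaaa, Z)
  read a, top Z: go to p, push YYZ → (p, aaaaa, YYZ)
  read a, top Y: go to s, push ε → (s, aaaa, YZ)
  read a, top Y: go to s, push ε → (s, aaa, Z)
  read a, top Z: go to p, push YYZ → (p, aa, YYZ)
  read a, top Y: go to s, push ε → (s, a, YZ)
  read a, top Y: go to s, push ε → (s, ε, Z)
All input consumed; state s ∈ F.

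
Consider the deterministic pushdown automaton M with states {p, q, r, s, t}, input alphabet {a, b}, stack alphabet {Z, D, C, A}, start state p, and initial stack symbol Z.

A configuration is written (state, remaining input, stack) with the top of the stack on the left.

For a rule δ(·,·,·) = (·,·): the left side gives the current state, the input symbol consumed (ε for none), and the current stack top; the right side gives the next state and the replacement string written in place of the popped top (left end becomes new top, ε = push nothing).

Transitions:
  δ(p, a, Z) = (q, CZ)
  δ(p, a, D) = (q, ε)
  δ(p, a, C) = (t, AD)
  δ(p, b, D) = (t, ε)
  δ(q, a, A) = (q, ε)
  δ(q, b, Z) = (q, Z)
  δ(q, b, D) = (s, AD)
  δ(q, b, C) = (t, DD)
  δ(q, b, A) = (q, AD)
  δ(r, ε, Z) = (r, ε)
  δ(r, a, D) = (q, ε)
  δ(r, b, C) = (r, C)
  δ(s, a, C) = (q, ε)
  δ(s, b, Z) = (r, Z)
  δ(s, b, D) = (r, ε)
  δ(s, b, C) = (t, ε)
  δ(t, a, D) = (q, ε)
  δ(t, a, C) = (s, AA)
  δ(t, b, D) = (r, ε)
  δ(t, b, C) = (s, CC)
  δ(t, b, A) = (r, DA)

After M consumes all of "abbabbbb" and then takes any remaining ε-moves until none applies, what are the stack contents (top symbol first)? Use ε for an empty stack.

(p, abbabbbb, Z)
  read a, top Z: go to q, push CZ → (q, bbabbbb, CZ)
  read b, top C: go to t, push DD → (t, babbbb, DDZ)
  read b, top D: go to r, push ε → (r, abbbb, DZ)
  read a, top D: go to q, push ε → (q, bbbb, Z)
  read b, top Z: go to q, push Z → (q, bbb, Z)
  read b, top Z: go to q, push Z → (q, bb, Z)
  read b, top Z: go to q, push Z → (q, b, Z)
  read b, top Z: go to q, push Z → (q, ε, Z)
All input consumed in state q with stack Z.

Z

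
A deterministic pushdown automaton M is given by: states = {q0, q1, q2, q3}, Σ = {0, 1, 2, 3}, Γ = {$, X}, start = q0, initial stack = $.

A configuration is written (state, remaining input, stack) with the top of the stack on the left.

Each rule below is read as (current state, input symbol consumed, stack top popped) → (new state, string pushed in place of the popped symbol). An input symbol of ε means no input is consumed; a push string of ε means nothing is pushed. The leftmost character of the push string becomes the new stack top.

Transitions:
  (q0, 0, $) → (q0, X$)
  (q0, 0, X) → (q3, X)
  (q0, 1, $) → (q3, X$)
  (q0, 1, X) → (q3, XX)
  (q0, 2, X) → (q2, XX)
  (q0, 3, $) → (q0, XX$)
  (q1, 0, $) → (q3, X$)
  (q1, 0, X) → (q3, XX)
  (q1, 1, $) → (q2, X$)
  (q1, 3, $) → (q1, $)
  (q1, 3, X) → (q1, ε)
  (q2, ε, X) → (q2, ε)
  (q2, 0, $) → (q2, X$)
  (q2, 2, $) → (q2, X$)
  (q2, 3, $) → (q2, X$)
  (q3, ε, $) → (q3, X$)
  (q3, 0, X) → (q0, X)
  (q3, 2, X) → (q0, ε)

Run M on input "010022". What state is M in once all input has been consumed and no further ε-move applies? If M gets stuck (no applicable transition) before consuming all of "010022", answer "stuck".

(q0, 010022, $)
  read 0, top $: go to q0, push X$ → (q0, 10022, X$)
  read 1, top X: go to q3, push XX → (q3, 0022, XX$)
  read 0, top X: go to q0, push X → (q0, 022, XX$)
  read 0, top X: go to q3, push X → (q3, 22, XX$)
  read 2, top X: go to q0, push ε → (q0, 2, X$)
  read 2, top X: go to q2, push XX → (q2, ε, XX$)
  ε-move, top X: go to q2, push ε → (q2, ε, X$)
  ε-move, top X: go to q2, push ε → (q2, ε, $)
All input consumed; M is in state q2.

q2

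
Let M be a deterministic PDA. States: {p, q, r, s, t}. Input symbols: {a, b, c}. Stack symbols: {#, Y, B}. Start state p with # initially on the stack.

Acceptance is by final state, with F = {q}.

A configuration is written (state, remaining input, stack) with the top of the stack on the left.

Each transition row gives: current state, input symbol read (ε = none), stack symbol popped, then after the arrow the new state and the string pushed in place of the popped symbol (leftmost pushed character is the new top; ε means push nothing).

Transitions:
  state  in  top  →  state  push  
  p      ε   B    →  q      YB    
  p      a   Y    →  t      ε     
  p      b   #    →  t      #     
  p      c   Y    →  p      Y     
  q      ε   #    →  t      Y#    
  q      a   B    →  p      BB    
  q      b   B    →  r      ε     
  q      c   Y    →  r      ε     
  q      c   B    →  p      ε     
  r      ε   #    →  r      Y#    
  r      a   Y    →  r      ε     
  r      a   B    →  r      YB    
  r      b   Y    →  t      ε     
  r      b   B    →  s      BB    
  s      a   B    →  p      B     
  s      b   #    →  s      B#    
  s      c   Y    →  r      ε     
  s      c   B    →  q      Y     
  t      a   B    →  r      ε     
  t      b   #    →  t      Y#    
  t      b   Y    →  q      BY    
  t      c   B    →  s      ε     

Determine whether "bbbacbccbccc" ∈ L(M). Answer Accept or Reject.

Reject

(p, bbbacbccbccc, #) ⊢ (t, bbacbccbccc, #) ⊢ (t, bacbccbccc, Y#) ⊢ (q, acbccbccc, BY#) ⊢ (p, cbccbccc, BBY#) ⊢ (q, cbccbccc, YBBY#) ⊢ (r, bccbccc, BBY#) ⊢ (s, ccbccc, BBBY#) ⊢ (q, cbccc, YBBY#) ⊢ (r, bccc, BBY#) ⊢ (s, ccc, BBBY#) ⊢ (q, cc, YBBY#) ⊢ (r, c, BBY#)
No transition applies at (r, c, BBY#); input not fully consumed.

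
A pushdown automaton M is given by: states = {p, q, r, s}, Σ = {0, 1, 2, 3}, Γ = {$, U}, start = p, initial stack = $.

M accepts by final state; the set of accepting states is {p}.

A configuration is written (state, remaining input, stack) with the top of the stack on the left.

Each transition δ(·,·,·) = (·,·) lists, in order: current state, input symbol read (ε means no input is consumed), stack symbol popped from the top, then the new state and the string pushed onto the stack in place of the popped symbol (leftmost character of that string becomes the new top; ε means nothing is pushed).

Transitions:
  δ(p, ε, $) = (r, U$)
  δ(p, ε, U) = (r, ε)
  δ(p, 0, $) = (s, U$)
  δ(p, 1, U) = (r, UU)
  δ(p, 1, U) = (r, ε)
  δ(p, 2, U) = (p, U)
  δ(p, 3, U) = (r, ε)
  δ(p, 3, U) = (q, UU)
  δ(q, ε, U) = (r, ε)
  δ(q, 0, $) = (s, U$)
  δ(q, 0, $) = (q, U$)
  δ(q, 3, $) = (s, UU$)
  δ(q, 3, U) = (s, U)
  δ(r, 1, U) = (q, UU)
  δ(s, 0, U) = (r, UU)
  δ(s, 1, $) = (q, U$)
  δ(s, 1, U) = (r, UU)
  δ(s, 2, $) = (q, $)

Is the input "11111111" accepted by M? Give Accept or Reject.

Reject

No computation consumes all input and reaches a final state.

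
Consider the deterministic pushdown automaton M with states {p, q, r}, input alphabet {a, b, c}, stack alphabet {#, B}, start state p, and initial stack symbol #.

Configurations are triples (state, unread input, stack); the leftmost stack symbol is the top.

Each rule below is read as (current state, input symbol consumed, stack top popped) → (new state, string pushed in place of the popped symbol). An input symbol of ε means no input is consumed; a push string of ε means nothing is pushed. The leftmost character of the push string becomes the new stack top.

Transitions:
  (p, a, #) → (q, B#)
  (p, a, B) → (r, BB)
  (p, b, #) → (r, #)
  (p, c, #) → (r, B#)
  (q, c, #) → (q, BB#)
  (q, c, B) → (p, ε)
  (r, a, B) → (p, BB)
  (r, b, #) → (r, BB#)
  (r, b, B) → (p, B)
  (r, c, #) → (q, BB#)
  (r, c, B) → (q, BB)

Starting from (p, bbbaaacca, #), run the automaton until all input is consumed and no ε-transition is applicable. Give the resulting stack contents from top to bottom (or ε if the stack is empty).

BBBBBB#

(p, bbbaaacca, #)
  read b, top #: go to r, push # → (r, bbaaacca, #)
  read b, top #: go to r, push BB# → (r, baaacca, BB#)
  read b, top B: go to p, push B → (p, aaacca, BB#)
  read a, top B: go to r, push BB → (r, aacca, BBB#)
  read a, top B: go to p, push BB → (p, acca, BBBB#)
  read a, top B: go to r, push BB → (r, cca, BBBBB#)
  read c, top B: go to q, push BB → (q, ca, BBBBBB#)
  read c, top B: go to p, push ε → (p, a, BBBBB#)
  read a, top B: go to r, push BB → (r, ε, BBBBBB#)
All input consumed in state r with stack BBBBBB#.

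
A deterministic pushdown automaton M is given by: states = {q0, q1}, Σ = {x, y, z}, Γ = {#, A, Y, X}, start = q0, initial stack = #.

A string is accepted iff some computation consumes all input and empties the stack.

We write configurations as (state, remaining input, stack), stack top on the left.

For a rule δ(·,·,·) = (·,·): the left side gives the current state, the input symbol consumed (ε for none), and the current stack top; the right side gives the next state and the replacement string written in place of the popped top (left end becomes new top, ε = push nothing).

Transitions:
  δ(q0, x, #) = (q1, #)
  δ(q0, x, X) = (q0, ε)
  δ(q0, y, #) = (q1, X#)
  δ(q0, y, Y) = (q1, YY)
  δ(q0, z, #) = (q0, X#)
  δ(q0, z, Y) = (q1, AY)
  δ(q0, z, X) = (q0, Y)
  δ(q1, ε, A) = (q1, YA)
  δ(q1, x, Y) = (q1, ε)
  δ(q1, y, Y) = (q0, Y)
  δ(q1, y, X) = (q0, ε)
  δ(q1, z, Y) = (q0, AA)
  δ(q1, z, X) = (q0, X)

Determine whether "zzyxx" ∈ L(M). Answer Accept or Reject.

(q0, zzyxx, #) ⊢ (q0, zyxx, X#) ⊢ (q0, yxx, Y#) ⊢ (q1, xx, YY#) ⊢ (q1, x, Y#) ⊢ (q1, ε, #)
All input consumed; stack is #, not empty, and no further ε-move applies.

Reject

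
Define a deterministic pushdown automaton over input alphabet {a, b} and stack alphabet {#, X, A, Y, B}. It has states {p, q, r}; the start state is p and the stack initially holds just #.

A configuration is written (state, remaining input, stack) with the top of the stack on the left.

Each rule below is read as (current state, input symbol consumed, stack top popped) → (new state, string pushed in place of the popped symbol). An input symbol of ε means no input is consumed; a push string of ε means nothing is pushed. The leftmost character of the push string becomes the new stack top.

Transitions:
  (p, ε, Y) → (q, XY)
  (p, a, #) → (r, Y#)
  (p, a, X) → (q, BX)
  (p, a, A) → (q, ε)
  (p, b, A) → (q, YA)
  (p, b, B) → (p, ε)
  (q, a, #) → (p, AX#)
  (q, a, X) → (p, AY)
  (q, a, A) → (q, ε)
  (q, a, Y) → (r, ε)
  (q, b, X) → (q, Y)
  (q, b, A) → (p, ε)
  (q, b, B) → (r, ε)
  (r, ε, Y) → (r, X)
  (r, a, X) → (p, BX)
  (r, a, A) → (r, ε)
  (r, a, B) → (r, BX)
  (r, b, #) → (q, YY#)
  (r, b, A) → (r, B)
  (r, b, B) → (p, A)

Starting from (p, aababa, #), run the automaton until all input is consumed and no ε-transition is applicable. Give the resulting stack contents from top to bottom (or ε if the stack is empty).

(p, aababa, #) ⊢ (r, ababa, Y#) ⊢ (r, ababa, X#) ⊢ (p, baba, BX#) ⊢ (p, aba, X#) ⊢ (q, ba, BX#) ⊢ (r, a, X#) ⊢ (p, ε, BX#)
All input consumed in state p with stack BX#.

BX#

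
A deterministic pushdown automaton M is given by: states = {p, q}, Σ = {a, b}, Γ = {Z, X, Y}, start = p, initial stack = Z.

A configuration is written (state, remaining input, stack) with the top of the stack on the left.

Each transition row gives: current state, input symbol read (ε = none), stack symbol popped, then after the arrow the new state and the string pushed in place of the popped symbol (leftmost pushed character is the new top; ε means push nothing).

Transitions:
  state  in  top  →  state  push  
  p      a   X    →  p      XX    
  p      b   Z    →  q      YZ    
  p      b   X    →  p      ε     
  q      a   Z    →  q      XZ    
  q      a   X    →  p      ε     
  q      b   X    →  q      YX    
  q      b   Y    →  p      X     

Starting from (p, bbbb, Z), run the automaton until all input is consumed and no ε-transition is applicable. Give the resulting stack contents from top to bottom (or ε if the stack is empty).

(p, bbbb, Z)
  read b, top Z: go to q, push YZ → (q, bbb, YZ)
  read b, top Y: go to p, push X → (p, bb, XZ)
  read b, top X: go to p, push ε → (p, b, Z)
  read b, top Z: go to q, push YZ → (q, ε, YZ)
All input consumed in state q with stack YZ.

YZ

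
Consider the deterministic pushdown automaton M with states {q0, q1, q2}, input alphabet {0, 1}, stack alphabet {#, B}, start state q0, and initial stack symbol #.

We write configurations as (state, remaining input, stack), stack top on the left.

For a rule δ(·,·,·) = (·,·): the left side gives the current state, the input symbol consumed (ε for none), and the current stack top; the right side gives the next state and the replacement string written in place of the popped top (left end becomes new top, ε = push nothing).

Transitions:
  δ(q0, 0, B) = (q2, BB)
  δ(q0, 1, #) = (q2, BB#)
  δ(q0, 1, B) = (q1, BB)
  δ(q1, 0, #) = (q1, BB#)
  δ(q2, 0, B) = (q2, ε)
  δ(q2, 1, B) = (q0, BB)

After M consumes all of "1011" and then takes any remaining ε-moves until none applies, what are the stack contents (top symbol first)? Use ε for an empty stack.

(q0, 1011, #)
  read 1, top #: go to q2, push BB# → (q2, 011, BB#)
  read 0, top B: go to q2, push ε → (q2, 11, B#)
  read 1, top B: go to q0, push BB → (q0, 1, BB#)
  read 1, top B: go to q1, push BB → (q1, ε, BBB#)
All input consumed in state q1 with stack BBB#.

BBB#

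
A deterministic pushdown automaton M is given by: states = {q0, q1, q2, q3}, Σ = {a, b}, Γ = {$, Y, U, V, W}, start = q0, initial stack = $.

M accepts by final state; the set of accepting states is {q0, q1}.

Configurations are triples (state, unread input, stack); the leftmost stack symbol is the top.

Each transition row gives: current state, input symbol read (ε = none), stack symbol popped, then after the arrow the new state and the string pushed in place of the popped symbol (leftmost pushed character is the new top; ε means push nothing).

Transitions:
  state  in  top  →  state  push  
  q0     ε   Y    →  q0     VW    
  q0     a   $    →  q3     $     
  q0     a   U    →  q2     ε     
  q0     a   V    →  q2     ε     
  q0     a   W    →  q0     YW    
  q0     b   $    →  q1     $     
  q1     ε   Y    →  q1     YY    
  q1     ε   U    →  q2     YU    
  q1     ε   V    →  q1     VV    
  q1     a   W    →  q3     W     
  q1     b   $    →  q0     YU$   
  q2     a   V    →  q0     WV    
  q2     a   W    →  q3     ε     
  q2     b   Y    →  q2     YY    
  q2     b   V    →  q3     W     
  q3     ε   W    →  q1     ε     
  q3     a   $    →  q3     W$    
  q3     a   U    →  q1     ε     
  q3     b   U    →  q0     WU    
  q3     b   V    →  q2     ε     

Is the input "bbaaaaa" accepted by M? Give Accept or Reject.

(q0, bbaaaaa, $)
  read b, top $: go to q1, push $ → (q1, baaaaa, $)
  read b, top $: go to q0, push YU$ → (q0, aaaaa, YU$)
  ε-move, top Y: go to q0, push VW → (q0, aaaaa, VWU$)
  read a, top V: go to q2, push ε → (q2, aaaa, WU$)
  read a, top W: go to q3, push ε → (q3, aaa, U$)
  read a, top U: go to q1, push ε → (q1, aa, $)
No transition applies at (q1, aa, $); input not fully consumed.

Reject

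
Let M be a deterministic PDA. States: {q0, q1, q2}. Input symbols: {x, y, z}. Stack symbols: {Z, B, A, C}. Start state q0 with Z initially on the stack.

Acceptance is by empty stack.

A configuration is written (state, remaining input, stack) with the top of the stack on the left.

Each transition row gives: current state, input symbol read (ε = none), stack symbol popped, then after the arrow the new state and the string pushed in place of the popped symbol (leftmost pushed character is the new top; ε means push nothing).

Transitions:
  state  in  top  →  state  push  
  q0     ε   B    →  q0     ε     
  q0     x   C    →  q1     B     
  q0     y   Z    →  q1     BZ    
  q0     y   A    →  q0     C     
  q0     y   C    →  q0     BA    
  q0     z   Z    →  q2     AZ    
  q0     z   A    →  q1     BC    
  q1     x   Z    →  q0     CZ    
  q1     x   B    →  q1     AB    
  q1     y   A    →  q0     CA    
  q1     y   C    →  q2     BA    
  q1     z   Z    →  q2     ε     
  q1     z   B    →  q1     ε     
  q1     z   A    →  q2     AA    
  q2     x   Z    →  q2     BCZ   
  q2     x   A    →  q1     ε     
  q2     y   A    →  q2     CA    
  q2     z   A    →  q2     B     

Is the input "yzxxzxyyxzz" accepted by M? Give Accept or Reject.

Accept

(q0, yzxxzxyyxzz, Z)
  read y, top Z: go to q1, push BZ → (q1, zxxzxyyxzz, BZ)
  read z, top B: go to q1, push ε → (q1, xxzxyyxzz, Z)
  read x, top Z: go to q0, push CZ → (q0, xzxyyxzz, CZ)
  read x, top C: go to q1, push B → (q1, zxyyxzz, BZ)
  read z, top B: go to q1, push ε → (q1, xyyxzz, Z)
  read x, top Z: go to q0, push CZ → (q0, yyxzz, CZ)
  read y, top C: go to q0, push BA → (q0, yxzz, BAZ)
  ε-move, top B: go to q0, push ε → (q0, yxzz, AZ)
  read y, top A: go to q0, push C → (q0, xzz, CZ)
  read x, top C: go to q1, push B → (q1, zz, BZ)
  read z, top B: go to q1, push ε → (q1, z, Z)
  read z, top Z: go to q2, push ε → (q2, ε, ε)
All input consumed and the stack is empty.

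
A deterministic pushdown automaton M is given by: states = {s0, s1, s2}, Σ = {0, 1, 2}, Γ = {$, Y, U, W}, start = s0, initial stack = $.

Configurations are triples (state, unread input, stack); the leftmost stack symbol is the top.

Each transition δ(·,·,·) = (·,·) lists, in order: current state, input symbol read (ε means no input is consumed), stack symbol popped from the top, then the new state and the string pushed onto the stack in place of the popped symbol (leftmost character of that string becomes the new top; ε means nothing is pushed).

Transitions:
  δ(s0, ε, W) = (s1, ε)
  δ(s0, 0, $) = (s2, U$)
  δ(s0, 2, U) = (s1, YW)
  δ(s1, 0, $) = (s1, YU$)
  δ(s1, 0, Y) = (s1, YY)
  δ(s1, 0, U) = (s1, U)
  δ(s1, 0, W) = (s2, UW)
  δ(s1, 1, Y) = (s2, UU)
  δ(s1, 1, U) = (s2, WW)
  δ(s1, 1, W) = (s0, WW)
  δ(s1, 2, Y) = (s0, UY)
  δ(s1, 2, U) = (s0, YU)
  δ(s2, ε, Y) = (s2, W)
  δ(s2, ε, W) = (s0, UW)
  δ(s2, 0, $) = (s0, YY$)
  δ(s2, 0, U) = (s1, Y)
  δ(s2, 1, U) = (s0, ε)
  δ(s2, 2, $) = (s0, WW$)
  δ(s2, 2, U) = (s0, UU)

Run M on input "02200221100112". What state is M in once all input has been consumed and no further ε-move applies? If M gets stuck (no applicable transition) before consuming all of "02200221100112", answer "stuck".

(s0, 02200221100112, $)
  read 0, top $: go to s2, push U$ → (s2, 2200221100112, U$)
  read 2, top U: go to s0, push UU → (s0, 200221100112, UU$)
  read 2, top U: go to s1, push YW → (s1, 00221100112, YWU$)
  read 0, top Y: go to s1, push YY → (s1, 0221100112, YYWU$)
  read 0, top Y: go to s1, push YY → (s1, 221100112, YYYWU$)
  read 2, top Y: go to s0, push UY → (s0, 21100112, UYYYWU$)
  read 2, top U: go to s1, push YW → (s1, 1100112, YWYYYWU$)
  read 1, top Y: go to s2, push UU → (s2, 100112, UUWYYYWU$)
  read 1, top U: go to s0, push ε → (s0, 00112, UWYYYWU$)
No transition for (s0, 0, top U); M blocks with input 00112 remaining.

stuck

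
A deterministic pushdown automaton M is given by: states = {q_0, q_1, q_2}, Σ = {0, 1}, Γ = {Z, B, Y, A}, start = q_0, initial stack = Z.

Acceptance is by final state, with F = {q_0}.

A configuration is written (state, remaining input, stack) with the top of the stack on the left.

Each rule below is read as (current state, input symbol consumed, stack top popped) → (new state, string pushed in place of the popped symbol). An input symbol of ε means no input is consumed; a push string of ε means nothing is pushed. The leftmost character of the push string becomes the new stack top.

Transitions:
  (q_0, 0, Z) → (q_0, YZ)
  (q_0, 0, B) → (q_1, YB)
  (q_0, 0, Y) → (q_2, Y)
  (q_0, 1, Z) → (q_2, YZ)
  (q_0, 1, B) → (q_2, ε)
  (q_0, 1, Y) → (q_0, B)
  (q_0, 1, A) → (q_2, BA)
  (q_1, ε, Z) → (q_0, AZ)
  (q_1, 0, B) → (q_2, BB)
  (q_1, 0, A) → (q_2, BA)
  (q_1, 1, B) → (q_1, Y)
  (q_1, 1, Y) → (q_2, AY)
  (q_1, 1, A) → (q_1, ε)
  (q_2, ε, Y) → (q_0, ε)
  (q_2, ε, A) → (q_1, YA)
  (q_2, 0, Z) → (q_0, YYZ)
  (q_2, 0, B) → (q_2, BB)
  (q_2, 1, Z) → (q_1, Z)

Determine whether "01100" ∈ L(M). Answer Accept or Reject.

Accept

(q_0, 01100, Z)
  read 0, top Z: go to q_0, push YZ → (q_0, 1100, YZ)
  read 1, top Y: go to q_0, push B → (q_0, 100, BZ)
  read 1, top B: go to q_2, push ε → (q_2, 00, Z)
  read 0, top Z: go to q_0, push YYZ → (q_0, 0, YYZ)
  read 0, top Y: go to q_2, push Y → (q_2, ε, YYZ)
  ε-move, top Y: go to q_0, push ε → (q_0, ε, YZ)
All input consumed; state q_0 ∈ F.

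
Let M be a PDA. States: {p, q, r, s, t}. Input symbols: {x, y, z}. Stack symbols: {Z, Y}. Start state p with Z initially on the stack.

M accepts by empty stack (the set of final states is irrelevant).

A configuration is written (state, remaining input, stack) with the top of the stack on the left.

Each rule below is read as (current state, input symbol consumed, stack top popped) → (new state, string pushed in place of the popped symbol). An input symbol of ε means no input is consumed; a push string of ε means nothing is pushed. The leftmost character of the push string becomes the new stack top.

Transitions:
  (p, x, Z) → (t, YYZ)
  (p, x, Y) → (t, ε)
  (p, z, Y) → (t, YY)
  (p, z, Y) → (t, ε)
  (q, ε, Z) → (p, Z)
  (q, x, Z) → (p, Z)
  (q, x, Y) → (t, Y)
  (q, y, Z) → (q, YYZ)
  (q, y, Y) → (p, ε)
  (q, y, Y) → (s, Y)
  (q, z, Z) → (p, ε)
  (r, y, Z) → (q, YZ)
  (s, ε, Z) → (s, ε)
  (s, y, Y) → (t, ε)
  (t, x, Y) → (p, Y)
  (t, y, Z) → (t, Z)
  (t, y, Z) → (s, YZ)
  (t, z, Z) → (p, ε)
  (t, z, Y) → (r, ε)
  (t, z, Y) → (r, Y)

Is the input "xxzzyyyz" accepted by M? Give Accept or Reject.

Accept

One accepting computation: (p, xxzzyyyz, Z) ⊢ (t, xzzyyyz, YYZ) ⊢ (p, zzyyyz, YYZ) ⊢ (t, zyyyz, YZ) ⊢ (r, yyyz, Z) ⊢ (q, yyz, YZ) ⊢ (s, yz, YZ) ⊢ (t, z, Z) ⊢ (p, ε, ε)
All input consumed and the stack is empty.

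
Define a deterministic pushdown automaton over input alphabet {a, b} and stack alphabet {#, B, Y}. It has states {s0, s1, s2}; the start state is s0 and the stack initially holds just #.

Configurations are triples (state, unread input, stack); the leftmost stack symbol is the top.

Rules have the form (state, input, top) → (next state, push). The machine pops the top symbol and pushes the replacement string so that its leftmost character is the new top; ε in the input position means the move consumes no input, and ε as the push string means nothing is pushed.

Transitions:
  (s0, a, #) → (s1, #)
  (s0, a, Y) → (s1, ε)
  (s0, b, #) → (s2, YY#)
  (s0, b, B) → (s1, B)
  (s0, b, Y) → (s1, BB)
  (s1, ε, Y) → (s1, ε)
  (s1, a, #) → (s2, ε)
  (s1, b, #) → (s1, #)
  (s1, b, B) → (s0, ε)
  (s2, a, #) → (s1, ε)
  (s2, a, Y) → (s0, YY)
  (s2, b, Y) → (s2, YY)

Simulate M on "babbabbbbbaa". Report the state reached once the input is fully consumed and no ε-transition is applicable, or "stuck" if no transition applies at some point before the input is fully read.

(s0, babbabbbbbaa, #)
  read b, top #: go to s2, push YY# → (s2, abbabbbbbaa, YY#)
  read a, top Y: go to s0, push YY → (s0, bbabbbbbaa, YYY#)
  read b, top Y: go to s1, push BB → (s1, babbbbbaa, BBYY#)
  read b, top B: go to s0, push ε → (s0, abbbbbaa, BYY#)
No transition for (s0, a, top B); M blocks with input abbbbbaa remaining.

stuck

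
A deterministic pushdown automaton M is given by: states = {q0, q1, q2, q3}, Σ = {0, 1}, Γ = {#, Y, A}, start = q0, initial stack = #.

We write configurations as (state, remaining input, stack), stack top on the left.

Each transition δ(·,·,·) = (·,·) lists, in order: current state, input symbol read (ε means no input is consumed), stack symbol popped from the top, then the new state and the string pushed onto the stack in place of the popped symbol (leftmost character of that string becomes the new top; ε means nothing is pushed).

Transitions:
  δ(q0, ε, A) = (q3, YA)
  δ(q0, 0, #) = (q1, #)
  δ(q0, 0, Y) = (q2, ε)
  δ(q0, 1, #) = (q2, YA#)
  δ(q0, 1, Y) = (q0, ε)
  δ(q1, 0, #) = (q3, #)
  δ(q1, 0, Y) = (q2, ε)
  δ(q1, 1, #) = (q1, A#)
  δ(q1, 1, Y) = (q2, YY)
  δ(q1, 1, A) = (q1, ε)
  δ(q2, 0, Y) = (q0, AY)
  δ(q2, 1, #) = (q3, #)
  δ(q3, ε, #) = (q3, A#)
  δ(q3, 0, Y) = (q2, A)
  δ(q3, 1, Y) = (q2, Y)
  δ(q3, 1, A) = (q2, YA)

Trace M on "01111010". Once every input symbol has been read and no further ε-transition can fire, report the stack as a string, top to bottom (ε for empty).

YAYA#

(q0, 01111010, #) ⊢ (q1, 1111010, #) ⊢ (q1, 111010, A#) ⊢ (q1, 11010, #) ⊢ (q1, 1010, A#) ⊢ (q1, 010, #) ⊢ (q3, 10, #) ⊢ (q3, 10, A#) ⊢ (q2, 0, YA#) ⊢ (q0, ε, AYA#) ⊢ (q3, ε, YAYA#)
All input consumed in state q3 with stack YAYA#.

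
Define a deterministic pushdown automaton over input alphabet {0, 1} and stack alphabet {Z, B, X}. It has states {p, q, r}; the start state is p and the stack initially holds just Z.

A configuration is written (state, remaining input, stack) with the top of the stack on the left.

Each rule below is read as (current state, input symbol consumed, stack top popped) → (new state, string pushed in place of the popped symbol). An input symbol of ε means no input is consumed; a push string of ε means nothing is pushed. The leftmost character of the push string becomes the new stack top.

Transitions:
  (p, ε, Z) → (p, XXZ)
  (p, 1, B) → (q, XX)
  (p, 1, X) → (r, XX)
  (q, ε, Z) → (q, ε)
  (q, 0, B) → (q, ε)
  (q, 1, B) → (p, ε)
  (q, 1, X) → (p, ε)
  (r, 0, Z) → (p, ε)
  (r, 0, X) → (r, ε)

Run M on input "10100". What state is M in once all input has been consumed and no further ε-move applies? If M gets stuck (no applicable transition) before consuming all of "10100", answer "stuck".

(p, 10100, Z)
  ε-move, top Z: go to p, push XXZ → (p, 10100, XXZ)
  read 1, top X: go to r, push XX → (r, 0100, XXXZ)
  read 0, top X: go to r, push ε → (r, 100, XXZ)
No transition for (r, 1, top X); M blocks with input 100 remaining.

stuck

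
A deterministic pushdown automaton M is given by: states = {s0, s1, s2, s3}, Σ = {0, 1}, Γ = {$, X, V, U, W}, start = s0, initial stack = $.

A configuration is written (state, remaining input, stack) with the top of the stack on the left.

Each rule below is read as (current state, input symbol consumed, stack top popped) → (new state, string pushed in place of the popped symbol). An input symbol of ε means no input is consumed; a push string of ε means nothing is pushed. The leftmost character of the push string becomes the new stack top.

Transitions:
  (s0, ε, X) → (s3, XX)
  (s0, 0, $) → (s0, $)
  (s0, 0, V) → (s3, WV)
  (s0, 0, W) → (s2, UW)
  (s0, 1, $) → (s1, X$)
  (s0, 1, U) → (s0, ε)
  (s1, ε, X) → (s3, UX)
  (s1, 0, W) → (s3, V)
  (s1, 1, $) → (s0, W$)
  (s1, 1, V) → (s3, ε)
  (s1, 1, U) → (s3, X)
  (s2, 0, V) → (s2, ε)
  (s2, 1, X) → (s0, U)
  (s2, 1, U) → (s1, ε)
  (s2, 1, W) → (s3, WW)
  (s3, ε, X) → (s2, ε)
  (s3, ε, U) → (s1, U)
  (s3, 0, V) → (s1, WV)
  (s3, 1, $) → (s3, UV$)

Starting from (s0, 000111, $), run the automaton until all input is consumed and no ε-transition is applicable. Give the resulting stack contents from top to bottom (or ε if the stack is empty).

U$

(s0, 000111, $)
  read 0, top $: go to s0, push $ → (s0, 00111, $)
  read 0, top $: go to s0, push $ → (s0, 0111, $)
  read 0, top $: go to s0, push $ → (s0, 111, $)
  read 1, top $: go to s1, push X$ → (s1, 11, X$)
  ε-move, top X: go to s3, push UX → (s3, 11, UX$)
  ε-move, top U: go to s1, push U → (s1, 11, UX$)
  read 1, top U: go to s3, push X → (s3, 1, XX$)
  ε-move, top X: go to s2, push ε → (s2, 1, X$)
  read 1, top X: go to s0, push U → (s0, ε, U$)
All input consumed in state s0 with stack U$.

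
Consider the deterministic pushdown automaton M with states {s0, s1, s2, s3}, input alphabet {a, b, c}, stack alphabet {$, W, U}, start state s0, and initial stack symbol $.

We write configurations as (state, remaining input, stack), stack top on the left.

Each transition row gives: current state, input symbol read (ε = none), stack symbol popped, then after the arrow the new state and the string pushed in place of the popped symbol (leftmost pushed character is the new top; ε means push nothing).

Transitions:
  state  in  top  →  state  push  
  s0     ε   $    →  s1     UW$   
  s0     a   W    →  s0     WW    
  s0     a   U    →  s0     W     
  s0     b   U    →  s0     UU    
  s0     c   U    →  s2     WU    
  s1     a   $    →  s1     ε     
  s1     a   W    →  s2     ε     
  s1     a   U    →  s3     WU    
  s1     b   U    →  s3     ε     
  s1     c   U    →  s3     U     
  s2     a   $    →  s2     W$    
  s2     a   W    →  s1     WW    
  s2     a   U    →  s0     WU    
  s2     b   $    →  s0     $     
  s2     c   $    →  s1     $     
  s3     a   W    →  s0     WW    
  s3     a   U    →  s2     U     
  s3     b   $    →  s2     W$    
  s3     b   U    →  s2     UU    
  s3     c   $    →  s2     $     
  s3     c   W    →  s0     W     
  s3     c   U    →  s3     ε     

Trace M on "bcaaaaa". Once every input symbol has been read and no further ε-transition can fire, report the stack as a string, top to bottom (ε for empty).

WWWWWW$

(s0, bcaaaaa, $)
  ε-move, top $: go to s1, push UW$ → (s1, bcaaaaa, UW$)
  read b, top U: go to s3, push ε → (s3, caaaaa, W$)
  read c, top W: go to s0, push W → (s0, aaaaa, W$)
  read a, top W: go to s0, push WW → (s0, aaaa, WW$)
  read a, top W: go to s0, push WW → (s0, aaa, WWW$)
  read a, top W: go to s0, push WW → (s0, aa, WWWW$)
  read a, top W: go to s0, push WW → (s0, a, WWWWW$)
  read a, top W: go to s0, push WW → (s0, ε, WWWWWW$)
All input consumed in state s0 with stack WWWWWW$.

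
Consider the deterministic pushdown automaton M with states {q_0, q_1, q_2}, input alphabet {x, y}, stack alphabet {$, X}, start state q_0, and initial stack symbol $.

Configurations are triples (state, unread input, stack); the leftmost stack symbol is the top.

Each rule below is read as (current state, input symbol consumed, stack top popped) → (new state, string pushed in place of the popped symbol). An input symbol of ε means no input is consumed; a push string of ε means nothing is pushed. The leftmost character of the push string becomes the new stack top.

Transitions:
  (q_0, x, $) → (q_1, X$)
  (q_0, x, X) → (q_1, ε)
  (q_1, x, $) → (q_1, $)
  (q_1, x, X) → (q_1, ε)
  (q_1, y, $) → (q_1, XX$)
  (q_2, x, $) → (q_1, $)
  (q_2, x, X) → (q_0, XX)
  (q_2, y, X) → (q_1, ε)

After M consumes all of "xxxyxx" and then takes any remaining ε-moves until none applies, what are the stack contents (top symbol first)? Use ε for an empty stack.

$

(q_0, xxxyxx, $)
  read x, top $: go to q_1, push X$ → (q_1, xxyxx, X$)
  read x, top X: go to q_1, push ε → (q_1, xyxx, $)
  read x, top $: go to q_1, push $ → (q_1, yxx, $)
  read y, top $: go to q_1, push XX$ → (q_1, xx, XX$)
  read x, top X: go to q_1, push ε → (q_1, x, X$)
  read x, top X: go to q_1, push ε → (q_1, ε, $)
All input consumed in state q_1 with stack $.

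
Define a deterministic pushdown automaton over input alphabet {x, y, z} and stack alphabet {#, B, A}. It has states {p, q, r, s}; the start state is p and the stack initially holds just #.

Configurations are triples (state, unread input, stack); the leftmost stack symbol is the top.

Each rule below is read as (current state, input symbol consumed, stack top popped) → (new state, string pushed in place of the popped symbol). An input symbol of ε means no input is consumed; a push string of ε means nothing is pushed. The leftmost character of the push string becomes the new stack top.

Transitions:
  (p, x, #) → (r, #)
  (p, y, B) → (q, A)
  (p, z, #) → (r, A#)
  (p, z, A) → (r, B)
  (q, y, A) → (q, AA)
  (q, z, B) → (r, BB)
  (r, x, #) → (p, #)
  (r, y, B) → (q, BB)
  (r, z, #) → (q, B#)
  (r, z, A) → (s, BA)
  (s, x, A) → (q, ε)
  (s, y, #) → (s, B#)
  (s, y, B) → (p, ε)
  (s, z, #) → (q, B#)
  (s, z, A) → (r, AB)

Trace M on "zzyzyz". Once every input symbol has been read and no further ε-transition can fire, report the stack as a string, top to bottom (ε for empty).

BBB#

(p, zzyzyz, #)
  read z, top #: go to r, push A# → (r, zyzyz, A#)
  read z, top A: go to s, push BA → (s, yzyz, BA#)
  read y, top B: go to p, push ε → (p, zyz, A#)
  read z, top A: go to r, push B → (r, yz, B#)
  read y, top B: go to q, push BB → (q, z, BB#)
  read z, top B: go to r, push BB → (r, ε, BBB#)
All input consumed in state r with stack BBB#.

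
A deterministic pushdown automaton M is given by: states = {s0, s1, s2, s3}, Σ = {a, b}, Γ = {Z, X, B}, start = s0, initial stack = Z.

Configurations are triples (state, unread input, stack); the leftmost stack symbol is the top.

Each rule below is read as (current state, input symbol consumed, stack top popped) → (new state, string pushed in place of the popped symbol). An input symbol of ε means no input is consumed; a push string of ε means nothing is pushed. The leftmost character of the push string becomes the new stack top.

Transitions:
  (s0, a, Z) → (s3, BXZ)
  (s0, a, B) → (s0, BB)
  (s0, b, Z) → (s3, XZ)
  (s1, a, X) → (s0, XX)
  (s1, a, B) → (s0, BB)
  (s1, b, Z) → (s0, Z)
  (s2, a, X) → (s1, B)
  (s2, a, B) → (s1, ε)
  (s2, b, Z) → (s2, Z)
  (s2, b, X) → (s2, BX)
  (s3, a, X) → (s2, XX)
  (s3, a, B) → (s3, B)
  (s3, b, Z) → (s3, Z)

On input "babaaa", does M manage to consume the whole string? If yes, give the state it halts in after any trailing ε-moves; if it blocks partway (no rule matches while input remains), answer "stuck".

stuck

(s0, babaaa, Z)
  read b, top Z: go to s3, push XZ → (s3, abaaa, XZ)
  read a, top X: go to s2, push XX → (s2, baaa, XXZ)
  read b, top X: go to s2, push BX → (s2, aaa, BXXZ)
  read a, top B: go to s1, push ε → (s1, aa, XXZ)
  read a, top X: go to s0, push XX → (s0, a, XXXZ)
No transition for (s0, a, top X); M blocks with input a remaining.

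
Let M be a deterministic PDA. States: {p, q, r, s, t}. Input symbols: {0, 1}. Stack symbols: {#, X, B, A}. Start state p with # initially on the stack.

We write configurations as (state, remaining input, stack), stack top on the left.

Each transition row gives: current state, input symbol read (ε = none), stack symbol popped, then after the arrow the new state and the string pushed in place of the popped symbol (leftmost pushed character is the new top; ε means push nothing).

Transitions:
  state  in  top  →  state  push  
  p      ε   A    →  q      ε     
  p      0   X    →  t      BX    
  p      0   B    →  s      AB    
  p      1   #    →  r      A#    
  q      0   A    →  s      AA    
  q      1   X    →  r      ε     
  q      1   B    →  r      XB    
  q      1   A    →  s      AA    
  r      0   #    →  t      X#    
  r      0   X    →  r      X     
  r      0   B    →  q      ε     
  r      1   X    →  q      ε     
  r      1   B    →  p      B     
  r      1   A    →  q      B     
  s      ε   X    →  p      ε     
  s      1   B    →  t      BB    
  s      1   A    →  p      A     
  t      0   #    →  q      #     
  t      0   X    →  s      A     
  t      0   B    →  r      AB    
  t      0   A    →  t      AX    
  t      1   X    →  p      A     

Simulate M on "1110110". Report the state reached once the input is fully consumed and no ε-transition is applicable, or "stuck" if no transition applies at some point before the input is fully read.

r

(p, 1110110, #)
  read 1, top #: go to r, push A# → (r, 110110, A#)
  read 1, top A: go to q, push B → (q, 10110, B#)
  read 1, top B: go to r, push XB → (r, 0110, XB#)
  read 0, top X: go to r, push X → (r, 110, XB#)
  read 1, top X: go to q, push ε → (q, 10, B#)
  read 1, top B: go to r, push XB → (r, 0, XB#)
  read 0, top X: go to r, push X → (r, ε, XB#)
All input consumed; M is in state r.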